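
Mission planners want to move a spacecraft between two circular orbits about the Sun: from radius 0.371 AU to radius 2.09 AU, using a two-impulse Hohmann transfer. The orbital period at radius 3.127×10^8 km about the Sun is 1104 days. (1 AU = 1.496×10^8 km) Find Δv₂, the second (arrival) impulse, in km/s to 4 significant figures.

Δv₂ = 9.288 km/s

From Kepler's third law T² = 4π²r³/μ at r = 3.127×10^8 km, T = 1104 days = 1104 × 86400 s = 9.53856×10^7 s: μ = 4π²r³/T² = 1.32672×10^11 km³/s².
In km: r₁ = 0.371 × 1.496×10^8 = 5.55016×10^7 km; r₂ = 2.09 × 1.496×10^8 = 3.12664×10^8 km.
The Hohmann ellipse has a_t = (r₁ + r₂)/2 = 1.840828×10^8 km.
On the circular orbit at r = 3.12664×10^8 km, v_c = √(μ/r) = 20.599 km/s.
Transfer-orbit speed at the same r (vis-viva, a = a_t): v_t = √[μ(2/r − 1/a_t)] = 11.311 km/s.
Δv₂ = |v_t − v_c| = |11.311 − 20.599| = 9.288 km/s.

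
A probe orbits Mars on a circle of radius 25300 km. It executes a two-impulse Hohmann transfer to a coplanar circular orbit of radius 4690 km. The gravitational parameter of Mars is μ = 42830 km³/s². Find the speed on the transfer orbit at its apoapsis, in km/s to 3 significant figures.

v = 0.728 km/s

The Hohmann ellipse has a_t = (r₁ + r₂)/2 = 14995 km.
The apoapsis of the transfer ellipse is at r = 25300 km.
From the vis-viva equation, v = √[μ(2/r − 1/a_t)] = 0.7277 km/s.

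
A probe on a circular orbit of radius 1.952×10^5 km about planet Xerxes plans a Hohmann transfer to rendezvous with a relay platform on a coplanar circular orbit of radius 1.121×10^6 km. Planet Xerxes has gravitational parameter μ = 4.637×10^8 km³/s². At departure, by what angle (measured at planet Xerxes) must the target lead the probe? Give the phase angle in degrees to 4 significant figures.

φ = 99.03°

Semi-major axis of the transfer orbit: a_t = (1.952×10^5 + 1.121×10^6)/2 = 6.581×10^5 km.
The half-period of the transfer ellipse is t = π√(a_t³/μ) = 77888 s.
The target's mean motion on its circular orbit is ω₂ = √(μ/r₂³) = 1.8143×10^-5 rad/s.
Angle swept by the target during transfer: ω₂·t = 1.41312 rad = 80.97°.
Arrival is 180° from departure on the ellipse, so φ = 180° − 80.97° = 99.03°.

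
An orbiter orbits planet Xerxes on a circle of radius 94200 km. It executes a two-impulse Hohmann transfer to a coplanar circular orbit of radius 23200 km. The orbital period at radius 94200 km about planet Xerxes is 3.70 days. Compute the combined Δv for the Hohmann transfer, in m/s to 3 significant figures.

Δv = 1680 m/s

From Kepler's third law T² = 4π²r³/μ at r = 94200 km, T = 3.70 days = 3.70 × 86400 s = 3.1968×10^5 s: μ = 4π²r³/T² = 3.22910×10^5 km³/s².
Transfer-ellipse semi-major axis a_t = (r₁ + r₂)/2 = (94200 + 23200)/2 = 58700 km.
Circular speed at r₁: v₁ = √(μ/r₁) = √(3.22910×10^5/94200) = 1.8515 km/s.
Transfer-orbit speed at r₁ (vis-viva): v_a = √[μ(2/r₁ − 1/a_t)] = 1.1640 km/s.
First burn Δv₁ = |v_a − v₁| = 0.6875 km/s.
Circular speed at r₂: v₂ = √(μ/r₂) = 3.7308 km/s.
Transfer-orbit speed at r₂: v_p = √[μ(2/r₂ − 1/a_t)] = 4.7261 km/s.
Second burn Δv₂ = |v₂ − v_p| = 0.9953 km/s.
Total Δv = Δv₁ + Δv₂ = 1.683 km/s.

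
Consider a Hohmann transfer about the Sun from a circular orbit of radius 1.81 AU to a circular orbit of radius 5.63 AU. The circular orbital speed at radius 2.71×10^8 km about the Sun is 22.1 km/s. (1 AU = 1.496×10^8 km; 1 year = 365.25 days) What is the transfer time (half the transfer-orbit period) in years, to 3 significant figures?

From the circular-orbit relation v² = μ/r at r = 2.71×10^8 km: μ = v²r = (22.1)² × 2.71×10^8 = 1.32359×10^11 km³/s².
In km: r₁ = 1.81 × 1.496×10^8 = 2.70776×10^8 km; r₂ = 5.63 × 1.496×10^8 = 8.42248×10^8 km.
Semi-major axis of the transfer orbit: a_t = (2.70776×10^8 + 8.42248×10^8)/2 = 5.56512×10^8 km.
By Kepler's third law the transfer-orbit period is T = 2π√(a_t³/μ), so t = T/2 = 1.134×10^8 s.
Converting: 1.134×10^8 s ÷ 3.15576×10^7 s/year (365.25 × 86400) = 3.59 years.

t = 3.59 years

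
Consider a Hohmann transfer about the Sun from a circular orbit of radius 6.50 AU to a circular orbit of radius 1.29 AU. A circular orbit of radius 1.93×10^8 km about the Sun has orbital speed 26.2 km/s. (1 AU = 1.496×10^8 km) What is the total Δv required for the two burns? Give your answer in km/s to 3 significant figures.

From the circular-orbit relation v² = μ/r at r = 1.93×10^8 km: μ = v²r = (26.2)² × 1.93×10^8 = 1.32483×10^11 km³/s².
In km: r₁ = 6.50 × 1.496×10^8 = 9.724×10^8 km; r₂ = 1.29 × 1.496×10^8 = 1.92984×10^8 km.
Semi-major axis of the transfer orbit: a_t = (9.724×10^8 + 1.92984×10^8)/2 = 5.82692×10^8 km.
Circular speed at r₁: v₁ = √(μ/r₁) = √(1.32483×10^11/9.724×10^8) = 11.672 km/s.
Transfer-orbit speed at r₁ (vis-viva): v_a = √[μ(2/r₁ − 1/a_t)] = 6.7174 km/s.
First burn Δv₁ = |v_a − v₁| = 4.955 km/s.
At r₂, v₂ = √(μ/r₂) = 26.201 km/s.
Transfer-orbit speed at r₂: v_p = √[μ(2/r₂ − 1/a_t)] = 33.847 km/s.
Second burn Δv₂ = |v₂ − v_p| = 7.646 km/s.
Total Δv = Δv₁ + Δv₂ = 12.60 km/s.

Δv = 12.6 km/s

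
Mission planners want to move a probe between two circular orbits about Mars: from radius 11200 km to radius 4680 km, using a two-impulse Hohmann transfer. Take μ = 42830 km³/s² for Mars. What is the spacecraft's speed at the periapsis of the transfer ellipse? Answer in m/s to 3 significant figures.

v = 3590 m/s

The Hohmann ellipse has a_t = (r₁ + r₂)/2 = 7940 km.
At periapsis, r = 4680 km.
Applying v² = μ(2/r − 1/a_t): v = 3.593 km/s.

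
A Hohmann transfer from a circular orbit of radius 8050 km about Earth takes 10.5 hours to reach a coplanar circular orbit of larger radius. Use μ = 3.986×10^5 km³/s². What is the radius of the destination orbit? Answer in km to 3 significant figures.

Transfer time t = 10.5 hours = 37800 s, and t = π√(a_t³/μ).
So a_t = (μ t²/π²)^(1/3) = (3.986×10^5 × (37800)² / π²)^(1/3) = 38643 km.
Since a_t = (r₁ + r₂)/2, r₂ = 2a_t − r₁ = 2×38643 − 8050 = 69236 km.

r₂ = 69200 km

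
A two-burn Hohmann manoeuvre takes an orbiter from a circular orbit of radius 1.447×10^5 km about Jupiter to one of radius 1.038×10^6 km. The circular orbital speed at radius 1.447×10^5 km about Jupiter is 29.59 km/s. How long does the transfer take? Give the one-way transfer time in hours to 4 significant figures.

t = 35.26 hours

From the circular-orbit relation v² = μ/r at r = 1.447×10^5 km: μ = v²r = (29.59)² × 1.447×10^5 = 1.26695×10^8 km³/s².
Semi-major axis of the transfer orbit: a_t = (1.447×10^5 + 1.038×10^6)/2 = 5.9135×10^5 km.
By Kepler's third law the transfer-orbit period is T = 2π√(a_t³/μ), so t = T/2 = 1.2692×10^5 s.
Converting: 1.2692×10^5 s ÷ 3600 s/hour = 35.26 hours.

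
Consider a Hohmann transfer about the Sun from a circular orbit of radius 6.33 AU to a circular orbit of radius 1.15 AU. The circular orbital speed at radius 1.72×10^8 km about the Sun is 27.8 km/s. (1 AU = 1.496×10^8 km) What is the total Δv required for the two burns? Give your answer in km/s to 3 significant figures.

From the circular-orbit relation v² = μ/r at r = 1.72×10^8 km: μ = v²r = (27.8)² × 1.72×10^8 = 1.32928×10^11 km³/s².
In km: r₁ = 6.33 × 1.496×10^8 = 9.46968×10^8 km; r₂ = 1.15 × 1.496×10^8 = 1.7204×10^8 km.
Transfer-ellipse semi-major axis a_t = (r₁ + r₂)/2 = (9.46968×10^8 + 1.7204×10^8)/2 = 5.59504×10^8 km.
Circular speed at r₁: v₁ = √(μ/r₁) = √(1.32928×10^11/9.46968×10^8) = 11.848 km/s.
Transfer-orbit speed at r₁ (v² = μ(2/r − 1/a)): v_a = √[μ(2/r₁ − 1/a_t)] = 6.5698 km/s.
First burn Δv₁ = |v_a − v₁| = 5.278 km/s.
At r₂, v₂ = √(μ/r₂) = 27.797 km/s.
Transfer-orbit speed at r₂: v_p = √[μ(2/r₂ − 1/a_t)] = 36.163 km/s.
Second burn Δv₂ = |v₂ − v_p| = 8.366 km/s.
Total Δv = Δv₁ + Δv₂ = 13.64 km/s.

Δv = 13.6 km/s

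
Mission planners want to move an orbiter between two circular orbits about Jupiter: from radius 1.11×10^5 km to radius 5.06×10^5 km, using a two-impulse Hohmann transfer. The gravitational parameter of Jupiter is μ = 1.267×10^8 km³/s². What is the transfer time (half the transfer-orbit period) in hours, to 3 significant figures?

Semi-major axis of the transfer orbit: a_t = (1.110×10^5 + 5.060×10^5)/2 = 3.085×10^5 km.
Half the transfer-orbit period gives t = π√(a_t³/μ) = 47820 s.
Converting: 47820 s ÷ 3600 s/hour = 13.3 hours.

t = 13.3 hours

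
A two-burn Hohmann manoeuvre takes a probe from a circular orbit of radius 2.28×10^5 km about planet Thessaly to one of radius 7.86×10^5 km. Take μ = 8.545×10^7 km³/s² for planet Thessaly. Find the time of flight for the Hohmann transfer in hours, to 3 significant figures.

The Hohmann ellipse has a_t = (r₁ + r₂)/2 = 5.070×10^5 km.
By Kepler's third law the transfer-orbit period is T = 2π√(a_t³/μ), so t = T/2 = 1.227×10^5 s.
Converting: 1.227×10^5 s ÷ 3600 s/hour = 34.1 hours.

t = 34.1 hours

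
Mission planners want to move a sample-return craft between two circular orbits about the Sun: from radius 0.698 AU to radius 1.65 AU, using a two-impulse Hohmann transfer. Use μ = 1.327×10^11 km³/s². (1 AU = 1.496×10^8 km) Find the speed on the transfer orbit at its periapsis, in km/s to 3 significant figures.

v = 42.3 km/s

In km: r₁ = 0.698 × 1.496×10^8 = 1.044208×10^8 km; r₂ = 1.65 × 1.496×10^8 = 2.4684×10^8 km.
The Hohmann ellipse has a_t = (r₁ + r₂)/2 = 1.756304×10^8 km.
The periapsis of the transfer ellipse is at r = 1.044208×10^8 km.
Applying v² = μ(2/r − 1/a_t): v = 42.26 km/s.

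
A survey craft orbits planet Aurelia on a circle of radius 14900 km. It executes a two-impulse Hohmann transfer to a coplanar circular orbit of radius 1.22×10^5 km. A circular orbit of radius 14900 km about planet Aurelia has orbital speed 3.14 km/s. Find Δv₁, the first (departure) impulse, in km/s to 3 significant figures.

From the circular-orbit relation v² = μ/r at r = 14900 km: μ = v²r = (3.14)² × 14900 = 1.46908×10^5 km³/s².
Transfer-ellipse semi-major axis a_t = (r₁ + r₂)/2 = (14900 + 1.220×10^5)/2 = 68450 km.
Circular speed at r = 14900 km: v_c = √(μ/r) = 3.140 km/s.
Transfer-orbit speed at the same r (vis-viva, a = a_t): v_t = √[μ(2/r − 1/a_t)] = 4.192 km/s.
Δv₁ = |v_t − v_c| = |4.192 − 3.140| = 1.052 km/s.

Δv₁ = 1.05 km/s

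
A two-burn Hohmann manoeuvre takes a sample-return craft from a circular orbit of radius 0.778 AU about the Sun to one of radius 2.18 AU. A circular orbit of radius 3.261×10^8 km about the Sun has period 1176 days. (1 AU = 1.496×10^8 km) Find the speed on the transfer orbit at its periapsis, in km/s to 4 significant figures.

From Kepler's third law T² = 4π²r³/μ at r = 3.261×10^8 km, T = 1176 days = 1176 × 86400 s = 1.016064×10^8 s: μ = 4π²r³/T² = 1.32608×10^11 km³/s².
In km: r₁ = 0.778 × 1.496×10^8 = 1.163888×10^8 km; r₂ = 2.18 × 1.496×10^8 = 3.26128×10^8 km.
Semi-major axis of the transfer orbit: a_t = (1.163888×10^8 + 3.26128×10^8)/2 = 2.212584×10^8 km.
The periapsis of the transfer ellipse is at r = 1.163888×10^8 km.
From the vis-viva equation, v = √[μ(2/r − 1/a_t)] = 40.98 km/s.

v = 40.98 km/s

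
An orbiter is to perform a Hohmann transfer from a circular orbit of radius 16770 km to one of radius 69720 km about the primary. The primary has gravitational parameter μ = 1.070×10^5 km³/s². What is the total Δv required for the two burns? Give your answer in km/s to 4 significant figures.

Transfer-ellipse semi-major axis a_t = (r₁ + r₂)/2 = (16770 + 69720)/2 = 43245 km.
At r₁ the circular-orbit speed is v₁ = √(μ/r₁) = 2.5260 km/s.
Transfer-orbit speed at r₁ (v² = μ(2/r − 1/a)): v_p = √[μ(2/r₁ − 1/a_t)] = 3.2073 km/s.
First burn Δv₁ = |v_p − v₁| = 0.6813 km/s.
Circular speed at r₂: v₂ = √(μ/r₂) = 1.23883 km/s.
Transfer-orbit speed at r₂: v_a = √[μ(2/r₂ − 1/a_t)] = 0.771457 km/s.
Second burn Δv₂ = |v₂ − v_a| = 0.4674 km/s.
Total Δv = Δv₁ + Δv₂ = 1.149 km/s.

Δv = 1.149 km/s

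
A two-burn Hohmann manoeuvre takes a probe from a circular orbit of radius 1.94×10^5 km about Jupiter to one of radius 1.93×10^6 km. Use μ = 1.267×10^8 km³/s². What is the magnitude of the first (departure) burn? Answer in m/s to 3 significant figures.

Δv₁ = 8900 m/s

The Hohmann ellipse has a_t = (r₁ + r₂)/2 = 1.062×10^6 km.
On the circular orbit at r = 1.940×10^5 km, v_c = √(μ/r) = 25.556 km/s.
Transfer-orbit speed at the same r (vis-viva, a = a_t): v_t = √[μ(2/r − 1/a_t)] = 34.451 km/s.
Δv₁ = |v_t − v_c| = |34.451 − 25.556| = 8.895 km/s.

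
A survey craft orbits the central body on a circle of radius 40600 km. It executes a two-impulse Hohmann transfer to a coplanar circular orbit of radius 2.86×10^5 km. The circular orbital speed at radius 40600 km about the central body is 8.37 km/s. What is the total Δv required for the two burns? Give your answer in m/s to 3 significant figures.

Δv = 4290 m/s

From the circular-orbit relation v² = μ/r at r = 40600 km: μ = v²r = (8.37)² × 40600 = 2.84431×10^6 km³/s².
The Hohmann ellipse has a_t = (r₁ + r₂)/2 = 1.633×10^5 km.
Circular speed at r₁: v₁ = √(μ/r₁) = √(2.84431×10^6/40600) = 8.3700 km/s.
Transfer-orbit speed at r₁ (vis-viva): v_p = √[μ(2/r₁ − 1/a_t)] = 11.077 km/s.
First burn Δv₁ = |v_p − v₁| = 2.707 km/s.
At r₂, v₂ = √(μ/r₂) = 3.1536 km/s.
Transfer-orbit speed at r₂: v_a = √[μ(2/r₂ − 1/a_t)] = 1.5724 km/s.
Second burn Δv₂ = |v₂ − v_a| = 1.581 km/s.
Total Δv = Δv₁ + Δv₂ = 4.288 km/s.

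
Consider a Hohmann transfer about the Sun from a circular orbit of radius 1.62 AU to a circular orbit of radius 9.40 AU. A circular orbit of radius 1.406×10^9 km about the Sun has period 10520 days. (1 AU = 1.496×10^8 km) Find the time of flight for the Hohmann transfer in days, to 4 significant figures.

From Kepler's third law T² = 4π²r³/μ at r = 1.406×10^9 km, T = 10520 days = 10520 × 86400 s = 9.08928×10^8 s: μ = 4π²r³/T² = 1.32818×10^11 km³/s².
In km: r₁ = 1.62 × 1.496×10^8 = 2.42352×10^8 km; r₂ = 9.40 × 1.496×10^8 = 1.40624×10^9 km.
Transfer-ellipse semi-major axis a_t = (r₁ + r₂)/2 = (2.42352×10^8 + 1.40624×10^9)/2 = 8.24296×10^8 km.
Half the transfer-orbit period gives t = π√(a_t³/μ) = 2.040×10^8 s.
Converting: 2.040×10^8 s ÷ 86400 s/day = 2361 days.

t = 2361 days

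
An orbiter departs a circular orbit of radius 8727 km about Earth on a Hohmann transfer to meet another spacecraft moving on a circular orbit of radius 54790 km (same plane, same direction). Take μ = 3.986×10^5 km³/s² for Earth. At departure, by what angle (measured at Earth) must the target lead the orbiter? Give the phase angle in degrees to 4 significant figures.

φ = 100.6°

The Hohmann ellipse has a_t = (r₁ + r₂)/2 = 31758.5 km.
The half-period of the transfer ellipse is t = π√(a_t³/μ) = 28162 s.
The target's mean motion on its circular orbit is ω₂ = √(μ/r₂³) = 4.9229×10^-5 rad/s.
Angle swept by the target during transfer: ω₂·t = 1.3864 rad = 79.43°.
The orbiter traverses 180° on the transfer ellipse, so the target must lead by 180° − 79.43° = 100.6°.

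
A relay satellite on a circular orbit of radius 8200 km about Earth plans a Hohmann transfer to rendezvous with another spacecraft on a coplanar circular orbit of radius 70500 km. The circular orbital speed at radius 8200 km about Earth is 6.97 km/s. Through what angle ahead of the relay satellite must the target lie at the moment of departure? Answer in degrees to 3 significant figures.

φ = 105°

From the circular-orbit relation v² = μ/r at r = 8200 km: μ = v²r = (6.97)² × 8200 = 3.98363×10^5 km³/s².
Semi-major axis of the transfer orbit: a_t = (8200 + 70500)/2 = 39350 km.
Transfer time t = π√(a_t³/μ) = 38850 s.
The target's mean motion on its circular orbit is ω₂ = √(μ/r₂³) = 3.372×10^-5 rad/s.
Angle swept by the target during transfer: ω₂·t = 1.310 rad = 75.06°.
The relay satellite traverses 180° on the transfer ellipse, so the target must lead by 180° − 75.06° = 105°.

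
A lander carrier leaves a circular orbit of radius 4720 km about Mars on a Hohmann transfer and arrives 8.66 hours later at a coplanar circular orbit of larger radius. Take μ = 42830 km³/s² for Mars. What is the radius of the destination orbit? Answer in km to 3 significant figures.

r₂ = 27600 km

Transfer time t = 8.66 hours = 31176 s, and t = π√(a_t³/μ).
So a_t = (μ t²/π²)^(1/3) = (42830 × (31176)² / π²)^(1/3) = 16157 km.
Since a_t = (r₁ + r₂)/2, r₂ = 2a_t − r₁ = 2×16157 − 4720 = 27594 km.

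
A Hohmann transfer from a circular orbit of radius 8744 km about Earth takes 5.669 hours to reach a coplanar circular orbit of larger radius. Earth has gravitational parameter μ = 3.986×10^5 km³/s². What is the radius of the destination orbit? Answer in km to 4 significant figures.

Transfer time t = 5.669 hours = 20408.4 s, and t = π√(a_t³/μ).
So a_t = (μ t²/π²)^(1/3) = (3.986×10^5 × (20408.4)² / π²)^(1/3) = 25622 km.
Since a_t = (r₁ + r₂)/2, r₂ = 2a_t − r₁ = 2×25622 − 8744 = 42500 km.

r₂ = 42500 km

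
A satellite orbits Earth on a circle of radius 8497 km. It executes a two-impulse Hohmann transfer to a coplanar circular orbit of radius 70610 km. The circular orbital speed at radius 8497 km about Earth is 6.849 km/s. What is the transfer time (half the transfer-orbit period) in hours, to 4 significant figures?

From the circular-orbit relation v² = μ/r at r = 8497 km: μ = v²r = (6.849)² × 8497 = 3.98584×10^5 km³/s².
Transfer-ellipse semi-major axis a_t = (r₁ + r₂)/2 = (8497 + 70610)/2 = 39553.5 km.
Transfer time t = π√(a_t³/μ) = π√((39553.5)³ / 3.98584×10^5) = 39140 s.
Converting: 39140 s ÷ 3600 s/hour = 10.87 hours.

t = 10.87 hours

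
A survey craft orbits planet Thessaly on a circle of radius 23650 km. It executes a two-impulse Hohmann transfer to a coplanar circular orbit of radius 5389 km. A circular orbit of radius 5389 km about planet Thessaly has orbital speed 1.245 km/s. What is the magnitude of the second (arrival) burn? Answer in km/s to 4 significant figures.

From the circular-orbit relation v² = μ/r at r = 5389 km: μ = v²r = (1.245)² × 5389 = 8353.08 km³/s².
Semi-major axis of the transfer orbit: a_t = (23650 + 5389)/2 = 14519.5 km.
Circular speed at r = 5389 km: v_c = √(μ/r) = 1.2450 km/s.
Transfer-orbit speed at the same r (vis-viva, a = a_t): v_t = √[μ(2/r − 1/a_t)] = 1.5889 km/s.
Δv₂ = |v_t − v_c| = |1.5889 − 1.2450| = 0.3439 km/s.

Δv₂ = 0.3439 km/s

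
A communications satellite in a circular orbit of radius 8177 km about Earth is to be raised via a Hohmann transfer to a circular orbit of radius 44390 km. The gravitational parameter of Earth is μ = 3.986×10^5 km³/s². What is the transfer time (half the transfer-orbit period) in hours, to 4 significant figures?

t = 5.890 hours

Transfer-ellipse semi-major axis a_t = (r₁ + r₂)/2 = (8177 + 44390)/2 = 26283.5 km.
Half the transfer-orbit period gives t = π√(a_t³/μ) = 21203 s.
Converting: 21203 s ÷ 3600 s/hour = 5.890 hours.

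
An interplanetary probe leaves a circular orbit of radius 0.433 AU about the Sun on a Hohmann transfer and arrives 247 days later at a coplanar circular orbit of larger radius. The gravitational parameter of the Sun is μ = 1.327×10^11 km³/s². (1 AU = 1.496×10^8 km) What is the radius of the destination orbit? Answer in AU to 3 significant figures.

r₂ = 2.01 AU

In km: r₁ = 0.433 × 1.496×10^8 = 6.47768×10^7 km.
Transfer time t = 247 days = 2.13408×10^7 s, and t = π√(a_t³/μ).
So a_t = (μ t²/π²)^(1/3) = (1.327×10^11 × (2.13408×10^7)² / π²)^(1/3) = 1.8295×10^8 km.
Since a_t = (r₁ + r₂)/2, r₂ = 2a_t − r₁ = 2×1.8295×10^8 − 6.47768×10^7 = 3.011232×10^8 km.
In AU: r₂ = 3.011232×10^8 / 1.496×10^8 = 2.01 AU.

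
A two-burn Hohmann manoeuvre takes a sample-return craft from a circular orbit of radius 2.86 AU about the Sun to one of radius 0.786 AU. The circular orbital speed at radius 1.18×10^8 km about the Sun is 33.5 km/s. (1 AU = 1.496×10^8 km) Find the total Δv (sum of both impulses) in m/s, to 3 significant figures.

From the circular-orbit relation v² = μ/r at r = 1.18×10^8 km: μ = v²r = (33.5)² × 1.18×10^8 = 1.32426×10^11 km³/s².
In km: r₁ = 2.86 × 1.496×10^8 = 4.27856×10^8 km; r₂ = 0.786 × 1.496×10^8 = 1.175856×10^8 km.
The Hohmann ellipse has a_t = (r₁ + r₂)/2 = 2.727208×10^8 km.
At r₁ the circular-orbit speed is v₁ = √(μ/r₁) = 17.593 km/s.
Transfer-orbit speed at r₁ (v² = μ(2/r − 1/a)): v_a = √[μ(2/r₁ − 1/a_t)] = 11.552 km/s.
First burn Δv₁ = |v_a − v₁| = 6.041 km/s.
Circular speed at r₂: v₂ = √(μ/r₂) = 33.559 km/s.
Transfer-orbit speed at r₂: v_p = √[μ(2/r₂ − 1/a_t)] = 42.034 km/s.
Second burn Δv₂ = |v₂ − v_p| = 8.475 km/s.
Total Δv = Δv₁ + Δv₂ = 14.52 km/s.

Δv = 14500 m/s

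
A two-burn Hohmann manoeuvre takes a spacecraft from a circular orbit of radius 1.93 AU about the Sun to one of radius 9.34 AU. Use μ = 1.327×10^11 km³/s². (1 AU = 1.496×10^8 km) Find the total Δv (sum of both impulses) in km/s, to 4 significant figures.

Δv = 10.20 km/s

In km: r₁ = 1.93 × 1.496×10^8 = 2.88728×10^8 km; r₂ = 9.34 × 1.496×10^8 = 1.397264×10^9 km.
Transfer-ellipse semi-major axis a_t = (r₁ + r₂)/2 = (2.88728×10^8 + 1.397264×10^9)/2 = 8.42996×10^8 km.
Circular speed at r₁: v₁ = √(μ/r₁) = √(1.327×10^11/2.88728×10^8) = 21.4383 km/s.
Transfer-orbit speed at r₁ (vis-viva equation): v_p = √[μ(2/r₁ − 1/a_t)] = 27.6005 km/s.
First burn Δv₁ = |v_p − v₁| = 6.162 km/s.
At r₂, v₂ = √(μ/r₂) = 9.745 km/s.
Transfer-orbit speed at r₂: v_a = √[μ(2/r₂ − 1/a_t)] = 5.703 km/s.
Second burn Δv₂ = |v₂ − v_a| = 4.042 km/s.
Total Δv = Δv₁ + Δv₂ = 10.20 km/s.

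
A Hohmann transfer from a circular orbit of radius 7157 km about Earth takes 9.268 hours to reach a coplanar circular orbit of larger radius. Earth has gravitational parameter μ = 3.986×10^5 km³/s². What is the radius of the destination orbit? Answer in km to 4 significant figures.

r₂ = 63960 km

Transfer time t = 9.268 hours = 33364.8 s, and t = π√(a_t³/μ).
So a_t = (μ t²/π²)^(1/3) = (3.986×10^5 × (33364.8)² / π²)^(1/3) = 35558 km.
Since a_t = (r₁ + r₂)/2, r₂ = 2a_t − r₁ = 2×35558 − 7157 = 63959 km.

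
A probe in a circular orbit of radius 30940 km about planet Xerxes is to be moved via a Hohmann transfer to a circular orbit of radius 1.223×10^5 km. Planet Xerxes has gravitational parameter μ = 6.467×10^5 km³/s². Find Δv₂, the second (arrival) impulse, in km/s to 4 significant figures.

Semi-major axis of the transfer orbit: a_t = (30940 + 1.223×10^5)/2 = 76620 km.
On the circular orbit at r = 1.223×10^5 km, v_c = √(μ/r) = 2.29953 km/s.
Transfer-orbit speed at the same r (vis-viva, a = a_t): v_t = √[μ(2/r − 1/a_t)] = 1.46126 km/s.
Δv₂ = |v_t − v_c| = |1.46126 − 2.29953| = 0.8383 km/s.

Δv₂ = 0.8383 km/s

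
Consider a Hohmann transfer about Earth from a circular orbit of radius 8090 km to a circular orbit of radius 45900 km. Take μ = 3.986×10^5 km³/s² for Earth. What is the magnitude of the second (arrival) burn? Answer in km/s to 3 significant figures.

Δv₂ = 1.33 km/s

Transfer-ellipse semi-major axis a_t = (r₁ + r₂)/2 = (8090 + 45900)/2 = 26995 km.
On the circular orbit at r = 45900 km, v_c = √(μ/r) = 2.947 km/s.
Transfer-orbit speed at the same r (vis-viva, a = a_t): v_t = √[μ(2/r − 1/a_t)] = 1.613 km/s.
Δv₂ = |v_t − v_c| = |1.613 − 2.947| = 1.334 km/s.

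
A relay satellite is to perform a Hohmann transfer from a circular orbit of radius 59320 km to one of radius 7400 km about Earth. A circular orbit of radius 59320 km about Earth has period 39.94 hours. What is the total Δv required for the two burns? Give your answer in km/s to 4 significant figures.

From Kepler's third law T² = 4π²r³/μ at r = 59320 km, T = 39.94 hours = 39.94 × 3600 s = 1.43784×10^5 s: μ = 4π²r³/T² = 3.98604×10^5 km³/s².
The Hohmann ellipse has a_t = (r₁ + r₂)/2 = 33360 km.
Circular speed at r₁: v₁ = √(μ/r₁) = √(3.98604×10^5/59320) = 2.592 km/s.
On the transfer ellipse at r₁, vis-viva equation gives v_a = √[μ(2/r₁ − 1/a_t)] = 1.221 km/s.
First burn Δv₁ = |v_a − v₁| = 1.371 km/s.
Circular speed at r₂: v₂ = √(μ/r₂) = 7.339 km/s.
Transfer-orbit speed at r₂: v_p = √[μ(2/r₂ − 1/a_t)] = 9.787 km/s.
Second burn Δv₂ = |v₂ − v_p| = 2.448 km/s.
Δv = Δv₁ + Δv₂ = 1.371 + 2.448 = 3.819 km/s.

Δv = 3.819 km/s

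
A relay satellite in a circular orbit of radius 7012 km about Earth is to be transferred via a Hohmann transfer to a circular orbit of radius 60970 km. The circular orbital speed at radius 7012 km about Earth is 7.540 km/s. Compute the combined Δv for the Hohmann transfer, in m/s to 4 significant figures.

From the circular-orbit relation v² = μ/r at r = 7012 km: μ = v²r = (7.540)² × 7012 = 3.98643×10^5 km³/s².
The Hohmann ellipse has a_t = (r₁ + r₂)/2 = 33991 km.
At r₁ the circular-orbit speed is v₁ = √(μ/r₁) = 7.5400 km/s.
On the transfer ellipse at r₁, vis-viva equation gives v_p = √[μ(2/r₁ − 1/a_t)] = 10.098 km/s.
First burn Δv₁ = |v_p − v₁| = 2.558 km/s.
Circular speed at r₂: v₂ = √(μ/r₂) = 2.557 km/s.
Transfer-orbit speed at r₂: v_a = √[μ(2/r₂ − 1/a_t)] = 1.161 km/s.
Second burn Δv₂ = |v₂ − v_a| = 1.396 km/s.
Total Δv = Δv₁ + Δv₂ = 3.954 km/s.

Δv = 3954 m/s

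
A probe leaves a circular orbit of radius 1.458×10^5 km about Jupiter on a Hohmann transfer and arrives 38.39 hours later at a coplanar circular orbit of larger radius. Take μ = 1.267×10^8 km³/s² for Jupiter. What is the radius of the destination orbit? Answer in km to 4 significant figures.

r₂ = 1.106×10^6 km

Transfer time t = 38.39 hours = 1.38204×10^5 s, and t = π√(a_t³/μ).
So a_t = (μ t²/π²)^(1/3) = (1.267×10^8 × (1.38204×10^5)² / π²)^(1/3) = 6.2590×10^5 km.
Since a_t = (r₁ + r₂)/2, r₂ = 2a_t − r₁ = 2×6.2590×10^5 − 1.458×10^5 = 1.106×10^6 km.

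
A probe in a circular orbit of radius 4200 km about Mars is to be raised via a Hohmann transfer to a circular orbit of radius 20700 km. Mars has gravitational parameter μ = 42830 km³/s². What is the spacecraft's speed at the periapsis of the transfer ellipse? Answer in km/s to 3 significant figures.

Transfer-ellipse semi-major axis a_t = (r₁ + r₂)/2 = (4200 + 20700)/2 = 12450 km.
At periapsis, r = 4200 km.
From the vis-viva equation, v = √[μ(2/r − 1/a_t)] = 4.118 km/s.

v = 4.12 km/s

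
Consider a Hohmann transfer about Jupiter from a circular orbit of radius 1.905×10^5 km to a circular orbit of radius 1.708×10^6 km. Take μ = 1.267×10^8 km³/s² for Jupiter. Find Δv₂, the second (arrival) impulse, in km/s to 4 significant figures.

The Hohmann ellipse has a_t = (r₁ + r₂)/2 = 9.4925×10^5 km.
Circular speed at r = 1.708×10^6 km: v_c = √(μ/r) = 8.61280 km/s.
Transfer-orbit speed at the same r (vis-viva, a = a_t): v_t = √[μ(2/r − 1/a_t)] = 3.85835 km/s.
Δv₂ = |v_t − v_c| = |3.85835 − 8.61280| = 4.754 km/s.

Δv₂ = 4.754 km/s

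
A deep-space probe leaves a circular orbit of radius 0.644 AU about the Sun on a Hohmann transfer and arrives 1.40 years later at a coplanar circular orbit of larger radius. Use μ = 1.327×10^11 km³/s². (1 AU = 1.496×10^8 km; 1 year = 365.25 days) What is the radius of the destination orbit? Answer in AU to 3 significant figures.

r₂ = 3.33 AU

In km: r₁ = 0.644 × 1.496×10^8 = 9.63424×10^7 km.
Transfer time t = 1.40 years × 365.25 × 86400 s = 4.418064×10^7 s, and t = π√(a_t³/μ).
So a_t = (μ t²/π²)^(1/3) = (1.327×10^11 × (4.418064×10^7)² / π²)^(1/3) = 2.9717×10^8 km.
Since a_t = (r₁ + r₂)/2, r₂ = 2a_t − r₁ = 2×2.9717×10^8 − 9.63424×10^7 = 4.979976×10^8 km.
In AU: r₂ = 4.979976×10^8 / 1.496×10^8 = 3.33 AU.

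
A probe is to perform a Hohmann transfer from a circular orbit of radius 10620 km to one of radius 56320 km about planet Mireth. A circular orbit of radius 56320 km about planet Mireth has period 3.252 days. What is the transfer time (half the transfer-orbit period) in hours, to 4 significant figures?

From Kepler's third law T² = 4π²r³/μ at r = 56320 km, T = 3.252 days = 3.252 × 86400 s = 2.809728×10^5 s: μ = 4π²r³/T² = 89334.5 km³/s².
Semi-major axis of the transfer orbit: a_t = (10620 + 56320)/2 = 33470 km.
By Kepler's third law the transfer-orbit period is T = 2π√(a_t³/μ), so t = T/2 = 64360 s.
Converting: 64360 s ÷ 3600 s/hour = 17.88 hours.

t = 17.88 hours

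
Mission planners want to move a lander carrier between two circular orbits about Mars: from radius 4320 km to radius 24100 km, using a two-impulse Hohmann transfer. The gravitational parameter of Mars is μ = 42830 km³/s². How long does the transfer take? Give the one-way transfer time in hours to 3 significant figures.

t = 7.14 hours

The Hohmann ellipse has a_t = (r₁ + r₂)/2 = 14210 km.
Half the transfer-orbit period gives t = π√(a_t³/μ) = 25710 s.
Converting: 25710 s ÷ 3600 s/hour = 7.14 hours.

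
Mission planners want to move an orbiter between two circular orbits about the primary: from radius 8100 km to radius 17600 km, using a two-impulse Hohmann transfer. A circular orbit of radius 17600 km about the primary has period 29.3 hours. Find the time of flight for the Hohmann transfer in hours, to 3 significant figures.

From Kepler's third law T² = 4π²r³/μ at r = 17600 km, T = 29.3 hours = 29.3 × 3600 s = 1.0548×10^5 s: μ = 4π²r³/T² = 19344.5 km³/s².
Transfer-ellipse semi-major axis a_t = (r₁ + r₂)/2 = (8100 + 17600)/2 = 12850 km.
Transfer time t = π√(a_t³/μ) = π√((12850)³ / 19344.5) = 32900 s.
Converting: 32900 s ÷ 3600 s/hour = 9.14 hours.

t = 9.14 hours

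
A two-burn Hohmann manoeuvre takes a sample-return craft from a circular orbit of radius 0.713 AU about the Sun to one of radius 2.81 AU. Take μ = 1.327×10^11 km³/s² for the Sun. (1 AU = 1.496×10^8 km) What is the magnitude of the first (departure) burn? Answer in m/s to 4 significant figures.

In km: r₁ = 0.713 × 1.496×10^8 = 1.066648×10^8 km; r₂ = 2.81 × 1.496×10^8 = 4.20376×10^8 km.
The Hohmann ellipse has a_t = (r₁ + r₂)/2 = 2.635204×10^8 km.
Circular speed at r = 1.066648×10^8 km: v_c = √(μ/r) = 35.272 km/s.
Vis-viva on the transfer ellipse at r = 1.066648×10^8 km gives v_t = √[μ(2/r − 1/a_t)] = 44.549 km/s.
Δv₁ = |v_t − v_c| = |44.549 − 35.272| = 9.277 km/s.

Δv₁ = 9277 m/s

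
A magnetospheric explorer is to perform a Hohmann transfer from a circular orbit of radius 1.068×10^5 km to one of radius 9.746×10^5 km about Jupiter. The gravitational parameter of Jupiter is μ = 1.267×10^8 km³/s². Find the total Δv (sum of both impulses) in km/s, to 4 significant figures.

Transfer-ellipse semi-major axis a_t = (r₁ + r₂)/2 = (1.068×10^5 + 9.746×10^5)/2 = 5.407×10^5 km.
At r₁ the circular-orbit speed is v₁ = √(μ/r₁) = 34.44 km/s.
Transfer-orbit speed at r₁ (vis-viva): v_p = √[μ(2/r₁ − 1/a_t)] = 46.24 km/s.
First burn Δv₁ = |v_p − v₁| = 11.80 km/s.
Circular speed at r₂: v₂ = √(μ/r₂) = 11.4018 km/s.
Transfer-orbit speed at r₂: v_a = √[μ(2/r₂ − 1/a_t)] = 5.06737 km/s.
Second burn Δv₂ = |v₂ − v_a| = 6.334 km/s.
Total Δv = Δv₁ + Δv₂ = 18.13 km/s.

Δv = 18.13 km/s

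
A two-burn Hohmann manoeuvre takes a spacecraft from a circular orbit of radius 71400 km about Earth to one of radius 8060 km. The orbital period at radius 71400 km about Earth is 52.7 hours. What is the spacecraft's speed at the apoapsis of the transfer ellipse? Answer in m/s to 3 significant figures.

From Kepler's third law T² = 4π²r³/μ at r = 71400 km, T = 52.7 hours = 52.7 × 3600 s = 1.8972×10^5 s: μ = 4π²r³/T² = 3.99235×10^5 km³/s².
Transfer-ellipse semi-major axis a_t = (r₁ + r₂)/2 = (71400 + 8060)/2 = 39730 km.
The apoapsis of the transfer ellipse is at r = 71400 km.
From the vis-viva equation, v = √[μ(2/r − 1/a_t)] = 1.065 km/s.

v = 1070 m/s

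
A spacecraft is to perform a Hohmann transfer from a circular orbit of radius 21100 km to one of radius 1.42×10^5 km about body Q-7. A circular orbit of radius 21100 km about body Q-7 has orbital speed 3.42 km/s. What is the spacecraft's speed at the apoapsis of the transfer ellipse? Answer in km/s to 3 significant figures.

v = 0.671 km/s

From the circular-orbit relation v² = μ/r at r = 21100 km: μ = v²r = (3.42)² × 21100 = 2.46794×10^5 km³/s².
The Hohmann ellipse has a_t = (r₁ + r₂)/2 = 81550 km.
The apoapsis of the transfer ellipse is at r = 1.420×10^5 km.
Vis-viva: v = √[μ(2/r − 1/a_t)] = √[2.46794×10^5 × (2/1.420×10^5 − 1/81550)] = 0.6706 km/s.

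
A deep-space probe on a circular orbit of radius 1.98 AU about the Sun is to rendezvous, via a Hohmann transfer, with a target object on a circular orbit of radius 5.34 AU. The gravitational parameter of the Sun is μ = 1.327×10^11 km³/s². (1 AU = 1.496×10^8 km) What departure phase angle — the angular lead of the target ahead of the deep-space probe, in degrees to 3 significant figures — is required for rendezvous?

In km: r₁ = 1.98 × 1.496×10^8 = 2.96208×10^8 km; r₂ = 5.34 × 1.496×10^8 = 7.98864×10^8 km.
Semi-major axis of the transfer orbit: a_t = (2.96208×10^8 + 7.98864×10^8)/2 = 5.47536×10^8 km.
Transfer time t = π√(a_t³/μ) = 1.10493×10^8 s.
The target's mean motion on its circular orbit is ω₂ = √(μ/r₂³) = 1.61334×10^-8 rad/s.
Angle swept by the target during transfer: ω₂·t = 1.7826 rad = 102.1°.
The deep-space probe traverses 180° on the transfer ellipse, so the target must lead by 180° − 102.1° = 77.9°.

φ = 77.9°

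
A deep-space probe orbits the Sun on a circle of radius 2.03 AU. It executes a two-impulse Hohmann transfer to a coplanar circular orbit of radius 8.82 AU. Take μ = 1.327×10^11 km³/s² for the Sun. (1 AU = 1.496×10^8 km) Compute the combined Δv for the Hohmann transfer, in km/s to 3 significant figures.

In km: r₁ = 2.03 × 1.496×10^8 = 3.03688×10^8 km; r₂ = 8.82 × 1.496×10^8 = 1.319472×10^9 km.
Transfer-ellipse semi-major axis a_t = (r₁ + r₂)/2 = (3.03688×10^8 + 1.319472×10^9)/2 = 8.1158×10^8 km.
At r₁ the circular-orbit speed is v₁ = √(μ/r₁) = 20.90 km/s.
On the transfer ellipse at r₁, vis-viva gives v_p = √[μ(2/r₁ − 1/a_t)] = 26.65 km/s.
First burn Δv₁ = |v_p − v₁| = 5.750 km/s.
At r₂, v₂ = √(μ/r₂) = 10.0285 km/s.
Transfer-orbit speed at r₂: v_a = √[μ(2/r₂ − 1/a_t)] = 6.13456 km/s.
Second burn Δv₂ = |v₂ − v_a| = 3.894 km/s.
Δv = Δv₁ + Δv₂ = 5.750 + 3.894 = 9.644 km/s.

Δv = 9.64 km/s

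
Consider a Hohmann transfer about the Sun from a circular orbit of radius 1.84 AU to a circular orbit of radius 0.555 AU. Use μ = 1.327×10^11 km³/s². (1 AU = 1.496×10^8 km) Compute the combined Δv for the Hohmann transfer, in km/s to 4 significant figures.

Δv = 16.59 km/s

In km: r₁ = 1.84 × 1.496×10^8 = 2.75264×10^8 km; r₂ = 0.555 × 1.496×10^8 = 8.3028×10^7 km.
Transfer-ellipse semi-major axis a_t = (r₁ + r₂)/2 = (2.75264×10^8 + 8.3028×10^7)/2 = 1.79146×10^8 km.
Circular speed at r₁: v₁ = √(μ/r₁) = √(1.327×10^11/2.75264×10^8) = 21.9564 km/s.
On the transfer ellipse at r₁, v² = μ(2/r − 1/a) gives v_a = √[μ(2/r₁ − 1/a_t)] = 14.9475 km/s.
First burn Δv₁ = |v_a − v₁| = 7.009 km/s.
Circular speed at r₂: v₂ = √(μ/r₂) = 39.978 km/s.
Transfer-orbit speed at r₂: v_p = √[μ(2/r₂ − 1/a_t)] = 49.556 km/s.
Second burn Δv₂ = |v₂ − v_p| = 9.578 km/s.
Δv = Δv₁ + Δv₂ = 7.009 + 9.578 = 16.59 km/s.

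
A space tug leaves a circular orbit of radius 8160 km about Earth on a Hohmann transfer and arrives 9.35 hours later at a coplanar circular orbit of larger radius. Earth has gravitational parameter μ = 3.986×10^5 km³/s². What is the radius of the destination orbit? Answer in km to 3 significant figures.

Transfer time t = 9.35 hours = 33660 s, and t = π√(a_t³/μ).
So a_t = (μ t²/π²)^(1/3) = (3.986×10^5 × (33660)² / π²)^(1/3) = 35768 km.
Since a_t = (r₁ + r₂)/2, r₂ = 2a_t − r₁ = 2×35768 − 8160 = 63376 km.

r₂ = 63400 km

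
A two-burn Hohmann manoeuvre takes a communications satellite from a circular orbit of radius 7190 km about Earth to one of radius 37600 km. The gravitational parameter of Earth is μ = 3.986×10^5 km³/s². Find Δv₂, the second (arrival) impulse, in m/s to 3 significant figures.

Δv₂ = 1410 m/s

The Hohmann ellipse has a_t = (r₁ + r₂)/2 = 22395 km.
Circular speed at r = 37600 km: v_c = √(μ/r) = 3.256 km/s.
Transfer-orbit speed at the same r (vis-viva, a = a_t): v_t = √[μ(2/r − 1/a_t)] = 1.845 km/s.
Δv₂ = |v_t − v_c| = |1.845 − 3.256| = 1.411 km/s.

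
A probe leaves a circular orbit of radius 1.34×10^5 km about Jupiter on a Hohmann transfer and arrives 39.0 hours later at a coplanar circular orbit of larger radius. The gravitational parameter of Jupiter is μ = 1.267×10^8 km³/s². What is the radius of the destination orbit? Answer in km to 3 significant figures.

r₂ = 1.13×10^6 km

Transfer time t = 39.0 hours = 1.404×10^5 s, and t = π√(a_t³/μ).
So a_t = (μ t²/π²)^(1/3) = (1.267×10^8 × (1.404×10^5)² / π²)^(1/3) = 6.3251×10^5 km.
Since a_t = (r₁ + r₂)/2, r₂ = 2a_t − r₁ = 2×6.3251×10^5 − 1.340×10^5 = 1.13102×10^6 km.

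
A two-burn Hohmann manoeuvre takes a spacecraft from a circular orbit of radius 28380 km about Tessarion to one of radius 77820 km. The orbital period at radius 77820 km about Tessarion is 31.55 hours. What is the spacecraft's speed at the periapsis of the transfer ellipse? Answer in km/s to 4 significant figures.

From Kepler's third law T² = 4π²r³/μ at r = 77820 km, T = 31.55 hours = 31.55 × 3600 s = 1.1358×10^5 s: μ = 4π²r³/T² = 1.44221×10^6 km³/s².
Semi-major axis of the transfer orbit: a_t = (28380 + 77820)/2 = 53100 km.
The periapsis of the transfer ellipse is at r = 28380 km.
Applying v² = μ(2/r − 1/a_t): v = 8.630 km/s.

v = 8.630 km/s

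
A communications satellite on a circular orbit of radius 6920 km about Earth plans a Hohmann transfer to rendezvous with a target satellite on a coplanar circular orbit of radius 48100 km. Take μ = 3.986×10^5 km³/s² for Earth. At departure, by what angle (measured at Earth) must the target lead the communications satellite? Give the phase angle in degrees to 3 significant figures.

The Hohmann ellipse has a_t = (r₁ + r₂)/2 = 27510 km.
Transfer time t = π√(a_t³/μ) = 22700 s.
The target's mean motion on its circular orbit is ω₂ = √(μ/r₂³) = 5.985×10^-5 rad/s.
Angle swept by the target during transfer: ω₂·t = 1.359 rad = 77.86°.
The communications satellite traverses 180° on the transfer ellipse, so the target must lead by 180° − 77.86° = 102°.

φ = 102°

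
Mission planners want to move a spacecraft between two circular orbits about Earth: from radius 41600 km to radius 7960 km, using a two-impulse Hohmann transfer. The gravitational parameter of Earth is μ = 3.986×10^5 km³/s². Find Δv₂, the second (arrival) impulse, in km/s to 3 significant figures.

Δv₂ = 2.09 km/s

Transfer-ellipse semi-major axis a_t = (r₁ + r₂)/2 = (41600 + 7960)/2 = 24780 km.
Circular speed at r = 7960 km: v_c = √(μ/r) = 7.0764 km/s.
Transfer-orbit speed at the same r (vis-viva, a = a_t): v_t = √[μ(2/r − 1/a_t)] = 9.1687 km/s.
Δv₂ = |v_t − v_c| = |9.1687 − 7.0764| = 2.092 km/s.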